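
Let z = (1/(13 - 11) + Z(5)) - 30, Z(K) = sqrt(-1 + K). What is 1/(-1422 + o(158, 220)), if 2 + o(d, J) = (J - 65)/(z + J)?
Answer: -77/109586 ≈ -0.00070264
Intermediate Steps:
z = -55/2 (z = (1/(13 - 11) + sqrt(-1 + 5)) - 30 = (1/2 + sqrt(4)) - 30 = (1/2 + 2) - 30 = 5/2 - 30 = -55/2 ≈ -27.500)
o(d, J) = -2 + (-65 + J)/(-55/2 + J) (o(d, J) = -2 + (J - 65)/(-55/2 + J) = -2 + (-65 + J)/(-55/2 + J))
1/(-1422 + o(158, 220)) = 1/(-1422 + 2*(-10 - 1*220)/(-55 + 2*220)) = 1/(-1422 + 2*(-10 - 220)/(-55 + 440)) = 1/(-1422 + 2*(-230)/385) = 1/(-1422 + 2*(1/385)*(-230)) = 1/(-1422 - 92/77) = 1/(-109586/77) = -77/109586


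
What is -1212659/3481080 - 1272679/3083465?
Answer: -1633897799351/2146757668440 ≈ -0.76110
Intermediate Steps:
-1212659/3481080 - 1272679/3083465 = -1633897799351/2146757668440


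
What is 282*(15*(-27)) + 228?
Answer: -113982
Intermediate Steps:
282*(15*(-27)) + 228 = 282*(-405) + 228 = -114210 + 228 = -113982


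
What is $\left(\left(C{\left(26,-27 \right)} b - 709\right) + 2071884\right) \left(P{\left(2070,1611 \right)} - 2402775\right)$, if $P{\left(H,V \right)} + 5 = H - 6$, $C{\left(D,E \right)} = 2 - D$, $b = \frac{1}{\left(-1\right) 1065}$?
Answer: $- \frac{1765167570467228}{355} \approx -4.9723 \cdot 10^{12}$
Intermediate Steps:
$b = - \frac{1}{1065}$ ($b = \frac{1}{-1065} = - \frac{1}{1065} \approx -0.00093897$)
$P{\left(H,V \right)} = -11 + H$ ($P{\left(H,V \right)} = -5 + \left(H - 6\right) = -5 + \left(-6 + H\right) = -11 + H$)
$\left(\left(C{\left(26,-27 \right)} b - 709\right) + 2071884\right) \left(P{\left(2070,1611 \right)} - 2402775\right) = \left(\left(\left(2 - 26\right) \left(- \frac{1}{1065}\right) - 709\right) + 2071884\right) \left(\left(-11 + 2070\right) - 2402775\right) = \left(\left(\left(2 - 26\right) \left(- \frac{1}{1065}\right) - 709\right) + 2071884\right) \left(2059 - 2402775\right) = \left(\left(\left(-24\right) \left(- \frac{1}{1065}\right) - 709\right) + 2071884\right) \left(-2400716\right) = \left(\left(\frac{8}{355} - 709\right) + 2071884\right) \left(-2400716\right) = \left(- \frac{251687}{355} + 2071884\right) \left(-2400716\right) = \frac{735267133}{355} \left(-2400716\right) = - \frac{1765167570467228}{355}$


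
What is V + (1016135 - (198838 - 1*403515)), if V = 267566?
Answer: 1488378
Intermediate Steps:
V + (1016135 - (198838 - 1*403515)) = 267566 + (1016135 - (198838 - 1*403515)) = 267566 + (1016135 - (198838 - 403515)) = 267566 + (1016135 - 1*(-204677)) = 267566 + (1016135 + 204677) = 267566 + 1220812 = 1488378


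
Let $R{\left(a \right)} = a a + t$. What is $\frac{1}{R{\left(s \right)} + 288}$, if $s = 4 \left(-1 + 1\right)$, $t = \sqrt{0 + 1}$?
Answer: $\frac{1}{289} \approx 0.0034602$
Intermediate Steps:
$t = 1$ ($t = \sqrt{1} = 1$)
$s = 0$ ($s = 4 \cdot 0 = 0$)
$R{\left(a \right)} = 1 + a^{2}$ ($R{\left(a \right)} = a a + 1 = a^{2} + 1 = 1 + a^{2}$)
$\frac{1}{R{\left(s \right)} + 288} = \frac{1}{\left(1 + 0^{2}\right) + 288} = \frac{1}{\left(1 + 0\right) + 288} = \frac{1}{1 + 288} = \frac{1}{289}$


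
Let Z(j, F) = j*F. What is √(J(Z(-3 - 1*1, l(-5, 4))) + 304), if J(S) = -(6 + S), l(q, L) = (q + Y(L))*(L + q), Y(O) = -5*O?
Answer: √398 ≈ 19.950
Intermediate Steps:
l(q, L) = (L + q)*(q - 5*L) (l(q, L) = (q - 5*L)*(L + q) = (L + q)*(q - 5*L))
Z(j, F) = F*j
J(S) = -6 - S
√(J(Z(-3 - 1*1, l(-5, 4))) + 304) = √((-6 - ((-5)² - 5*4² - 4*4*(-5))*(-3 - 1*1)) + 304) = √((-6 - (25 - 5*16 + 80)*(-3 - 1)) + 304) = √((-6 - (25 - 80 + 80)*(-4)) + 304) = √((-6 - 25*(-4)) + 304) = √((-6 - 1*(-100)) + 304) = √((-6 + 100) + 304) = √(94 + 304) = √398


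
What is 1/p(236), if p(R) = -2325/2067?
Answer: -689/775 ≈ -0.88903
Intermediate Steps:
p(R) = -775/689 (p(R) = -2325*1/2067 = -775/689)
1/p(236) = 1/(-775/689) = -689/775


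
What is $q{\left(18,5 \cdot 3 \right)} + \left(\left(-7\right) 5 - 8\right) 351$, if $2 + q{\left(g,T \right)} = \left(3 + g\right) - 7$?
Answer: $-15081$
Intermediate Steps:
$q{\left(g,T \right)} = -6 + g$ ($q{\left(g,T \right)} = -2 + \left(\left(3 + g\right) - 7\right) = -2 + \left(-4 + g\right) = -6 + g$)
$q{\left(18,5 \cdot 3 \right)} + \left(\left(-7\right) 5 - 8\right) 351 = \left(-6 + 18\right) + \left(\left(-7\right) 5 - 8\right) 351 = 12 + \left(-35 - 8\right) 351 = 12 - 15093 = -15081$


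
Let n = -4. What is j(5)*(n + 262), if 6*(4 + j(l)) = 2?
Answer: -946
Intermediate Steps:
j(l) = -11/3 (j(l) = -4 + (⅙)*2 = -4 + ⅓ = -11/3)
j(5)*(n + 262) = -11*(-4 + 262)/3 = -11/3*258 = -946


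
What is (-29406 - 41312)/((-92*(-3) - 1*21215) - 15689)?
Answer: 35359/18314 ≈ 1.9307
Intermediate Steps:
(-29406 - 41312)/((-92*(-3) - 1*21215) - 15689) = -70718/((276 - 21215) - 15689) = -70718/(-20939 - 15689) = -70718/(-36628) = -70718*(-1/36628) = 35359/18314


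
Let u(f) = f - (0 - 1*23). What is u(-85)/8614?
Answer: -31/4307 ≈ -0.0071976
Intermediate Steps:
u(f) = 23 + f (u(f) = f - (0 - 23) = f - 1*(-23) = f + 23 = 23 + f)
u(-85)/8614 = (23 - 85)/8614 = -62*1/8614 = -31/4307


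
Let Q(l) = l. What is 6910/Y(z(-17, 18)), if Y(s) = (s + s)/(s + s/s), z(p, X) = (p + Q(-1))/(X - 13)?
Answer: 44915/18 ≈ 2495.3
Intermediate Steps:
z(p, X) = (-1 + p)/(-13 + X) (z(p, X) = (p - 1)/(X - 13) = (-1 + p)/(-13 + X))
Y(s) = 2*s/(1 + s) (Y(s) = (2*s)/(s + 1) = (2*s)/(1 + s) = 2*s/(1 + s))
6910/Y(z(-17, 18)) = 6910/((2*((-1 - 17)/(-13 + 18))/(1 + (-1 - 17)/(-13 + 18)))) = 6910/((2*(-18/5)/(1 - 18/5))) = 6910/((2*(-18/5)/(-13/5))) = 6910/((2*(-18/5)*(-5/13))) = 6910/(36/13) = 6910*(13/36) = 44915/18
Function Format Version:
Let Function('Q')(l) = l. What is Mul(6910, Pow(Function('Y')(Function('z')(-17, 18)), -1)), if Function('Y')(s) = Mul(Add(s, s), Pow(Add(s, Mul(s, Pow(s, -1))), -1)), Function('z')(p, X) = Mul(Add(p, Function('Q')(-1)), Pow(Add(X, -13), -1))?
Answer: Rational(44915, 18) ≈ 2495.3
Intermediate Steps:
Function('z')(p, X) = Mul(Pow(Add(-13, X), -1), Add(-1, p)) (Function('z')(p, X) = Mul(Add(p, -1), Pow(Add(X, -13), -1)) = Mul(Add(-1, p), Pow(Add(-13, X), -1)) = Mul(Pow(Add(-13, X), -1), Add(-1, p)))
Function('Y')(s) = Mul(2, s, Pow(Add(1, s), -1)) (Function('Y')(s) = Mul(Mul(2, s), Pow(Add(s, 1), -1)) = Mul(Mul(2, s), Pow(Add(1, s), -1)) = Mul(2, s, Pow(Add(1, s), -1)))
Mul(6910, Pow(Function('Y')(Function('z')(-17, 18)), -1)) = Mul(6910, Pow(Mul(2, Mul(Pow(Add(-13, 18), -1), Add(-1, -17)), Pow(Add(1, Mul(Pow(Add(-13, 18), -1), Add(-1, -17))), -1)), -1)) = Mul(6910, Pow(Mul(2, Mul(Pow(5, -1), -18), Pow(Add(1, Mul(Pow(5, -1), -18)), -1)), -1)) = Mul(6910, Pow(Mul(2, Mul(Rational(1, 5), -18), Pow(Add(1, Mul(Rational(1, 5), -18)), -1)), -1)) = Mul(6910, Pow(Mul(2, Rational(-18, 5), Pow(Add(1, Rational(-18, 5)), -1)), -1)) = Mul(6910, Pow(Mul(2, Rational(-18, 5), Pow(Rational(-13, 5), -1)), -1)) = Mul(6910, Pow(Mul(2, Rational(-18, 5), Rational(-5, 13)), -1)) = Mul(6910, Pow(Rational(36, 13), -1)) = Mul(6910, Rational(13, 36)) = Rational(44915, 18)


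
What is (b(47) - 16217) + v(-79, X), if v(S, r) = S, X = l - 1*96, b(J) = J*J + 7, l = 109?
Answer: -14080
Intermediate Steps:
b(J) = 7 + J² (b(J) = J² + 7 = 7 + J²)
X = 13 (X = 109 - 1*96 = 109 - 96 = 13)
(b(47) - 16217) + v(-79, X) = ((7 + 47²) - 16217) - 79 = ((7 + 2209) - 16217) - 79 = (2216 - 16217) - 79 = -14001 - 79 = -14080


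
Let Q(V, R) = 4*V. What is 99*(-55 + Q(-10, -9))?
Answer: -9405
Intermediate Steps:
99*(-55 + Q(-10, -9)) = 99*(-55 + 4*(-10)) = 99*(-55 - 40) = 99*(-95) = -9405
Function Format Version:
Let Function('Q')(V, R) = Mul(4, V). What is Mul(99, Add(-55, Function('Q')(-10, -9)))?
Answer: -9405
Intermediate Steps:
Mul(99, Add(-55, Function('Q')(-10, -9))) = Mul(99, Add(-55, Mul(4, -10))) = Mul(99, Add(-55, -40)) = Mul(99, -95) = -9405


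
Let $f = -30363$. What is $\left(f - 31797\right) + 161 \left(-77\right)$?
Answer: $-74557$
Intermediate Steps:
$\left(f - 31797\right) + 161 \left(-77\right) = \left(-30363 - 31797\right) + 161 \left(-77\right) = -62160 - 12397 = -74557$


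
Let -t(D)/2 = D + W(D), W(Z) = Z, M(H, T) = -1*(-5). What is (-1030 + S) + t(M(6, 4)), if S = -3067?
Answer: -4117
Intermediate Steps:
M(H, T) = 5
t(D) = -4*D (t(D) = -2*(D + D) = -4*D)
(-1030 + S) + t(M(6, 4)) = (-1030 - 3067) - 4*5 = -4097 - 20 = -4117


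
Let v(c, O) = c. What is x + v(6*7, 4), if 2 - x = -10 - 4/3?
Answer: 166/3 ≈ 55.333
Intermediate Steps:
x = 40/3 (x = 2 - (-10 - 4/3) = 2 - 1*(-34/3) = 2 + 34/3 = 40/3 ≈ 13.333)
x + v(6*7, 4) = 40/3 + 6*7 = 40/3 + 42 = 166/3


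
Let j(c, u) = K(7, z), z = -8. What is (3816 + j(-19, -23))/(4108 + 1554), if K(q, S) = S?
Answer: 1904/2831 ≈ 0.67255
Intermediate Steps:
j(c, u) = -8
(3816 + j(-19, -23))/(4108 + 1554) = (3816 - 8)/(4108 + 1554) = 3808/5662 = 3808*(1/5662) = 1904/2831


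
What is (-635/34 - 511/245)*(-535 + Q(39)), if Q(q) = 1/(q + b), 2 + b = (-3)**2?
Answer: 608014563/54740 ≈ 11107.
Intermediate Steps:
b = 7 (b = -2 + (-3)**2 = -2 + 9 = 7)
Q(q) = 1/(7 + q) (Q(q) = 1/(q + 7) = 1/(7 + q))
(-635/34 - 511/245)*(-535 + Q(39)) = (-635/34 - 511/245)*(-535 + 1/(7 + 39)) = (-635*1/34 - 511*1/245)*(-535 + 1/46) = (-635/34 - 73/35)*(-535 + 1/46) = -24707/1190*(-24609/46) = 608014563/54740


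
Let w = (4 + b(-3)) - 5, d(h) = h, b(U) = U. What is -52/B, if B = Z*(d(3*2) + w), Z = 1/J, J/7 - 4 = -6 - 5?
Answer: 1274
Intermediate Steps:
J = -49 (J = 28 + 7*(-6 - 5) = 28 + 7*(-11) = 28 - 77 = -49)
w = -4 (w = (4 - 3) - 5 = 1 - 5 = -4)
Z = -1/49 (Z = 1/(-49) = -1/49 ≈ -0.020408)
B = -2/49 (B = -(3*2 - 4)/49 = -(6 - 4)/49 = -1/49*2 = -2/49 ≈ -0.040816)
-52/B = -52/(-2/49) = -52*(-49/2) = 1274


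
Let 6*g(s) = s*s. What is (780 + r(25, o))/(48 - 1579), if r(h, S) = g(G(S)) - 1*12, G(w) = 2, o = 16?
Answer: -2306/4593 ≈ -0.50207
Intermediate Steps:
g(s) = s**2/6 (g(s) = (s*s)/6 = s**2/6)
r(h, S) = -34/3 (r(h, S) = (1/6)*2**2 - 1*12 = (1/6)*4 - 12 = 2/3 - 12 = -34/3)
(780 + r(25, o))/(48 - 1579) = (780 - 34/3)/(48 - 1579) = (2306/3)/(-1531) = -1/1531*2306/3 = -2306/4593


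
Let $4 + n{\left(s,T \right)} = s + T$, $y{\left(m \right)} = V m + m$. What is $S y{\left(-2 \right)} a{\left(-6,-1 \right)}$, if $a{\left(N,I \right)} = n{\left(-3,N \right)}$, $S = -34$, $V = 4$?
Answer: $-4420$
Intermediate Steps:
$y{\left(m \right)} = 5 m$ ($y{\left(m \right)} = 4 m + m = 5 m$)
$n{\left(s,T \right)} = -4 + T + s$ ($n{\left(s,T \right)} = -4 + \left(s + T\right) = -4 + \left(T + s\right) = -4 + T + s$)
$a{\left(N,I \right)} = -7 + N$ ($a{\left(N,I \right)} = -4 + N - 3 = -7 + N$)
$S y{\left(-2 \right)} a{\left(-6,-1 \right)} = - 34 \cdot 5 \left(-2\right) \left(-7 - 6\right) = \left(-34\right) \left(-10\right) \left(-13\right) = 340 \left(-13\right) = -4420$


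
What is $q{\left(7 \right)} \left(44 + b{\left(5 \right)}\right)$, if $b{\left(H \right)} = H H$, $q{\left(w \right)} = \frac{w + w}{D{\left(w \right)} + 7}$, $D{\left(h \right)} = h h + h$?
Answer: $\frac{46}{3} \approx 15.333$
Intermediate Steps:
$D{\left(h \right)} = h + h^{2}$ ($D{\left(h \right)} = h^{2} + h = h + h^{2}$)
$q{\left(w \right)} = \frac{2 w}{7 + w \left(1 + w\right)}$ ($q{\left(w \right)} = \frac{w + w}{w \left(1 + w\right) + 7} = \frac{2 w}{7 + w \left(1 + w\right)}$)
$b{\left(H \right)} = H^{2}$
$q{\left(7 \right)} \left(44 + b{\left(5 \right)}\right) = 2 \cdot 7 \frac{1}{7 + 7 \left(1 + 7\right)} \left(44 + 5^{2}\right) = 2 \cdot 7 \frac{1}{7 + 7 \cdot 8} \left(44 + 25\right) = 2 \cdot 7 \frac{1}{7 + 56} \cdot 69 = 2 \cdot 7 \cdot \frac{1}{63} \cdot 69 = \frac{2}{9} \cdot 69 = \frac{46}{3}$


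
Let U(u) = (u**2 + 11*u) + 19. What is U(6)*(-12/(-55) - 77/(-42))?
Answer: 7447/30 ≈ 248.23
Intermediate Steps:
U(u) = 19 + u**2 + 11*u
U(6)*(-12/(-55) - 77/(-42)) = (19 + 6**2 + 11*6)*(-12/(-55) - 77/(-42)) = (19 + 36 + 66)*(-12*(-1/55) - 77*(-1/42)) = 121*(12/55 + 11/6) = 121*(677/330) = 7447/30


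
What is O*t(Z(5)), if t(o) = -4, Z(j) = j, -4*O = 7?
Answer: 7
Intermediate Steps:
O = -7/4 (O = -¼*7 = -7/4 ≈ -1.7500)
O*t(Z(5)) = -7/4*(-4) = 7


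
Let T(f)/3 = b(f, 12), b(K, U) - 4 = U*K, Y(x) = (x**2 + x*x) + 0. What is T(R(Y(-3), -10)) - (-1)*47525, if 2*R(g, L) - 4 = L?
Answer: 47429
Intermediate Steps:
Y(x) = 2*x**2 (Y(x) = (x**2 + x**2) + 0 = 2*x**2 + 0 = 2*x**2)
b(K, U) = 4 + K*U (b(K, U) = 4 + U*K = 4 + K*U)
R(g, L) = 2 + L/2
T(f) = 12 + 36*f (T(f) = 3*(4 + f*12) = 3*(4 + 12*f) = 12 + 36*f)
T(R(Y(-3), -10)) - (-1)*47525 = (12 + 36*(2 + (1/2)*(-10))) - (-1)*47525 = (12 + 36*(2 - 5)) - 1*(-47525) = (12 + 36*(-3)) + 47525 = (12 - 108) + 47525 = -96 + 47525 = 47429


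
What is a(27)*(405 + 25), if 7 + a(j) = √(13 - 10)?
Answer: -3010 + 430*√3 ≈ -2265.2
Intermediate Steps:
a(j) = -7 + √3 (a(j) = -7 + √(13 - 10) = -7 + √3)
a(27)*(405 + 25) = (-7 + √3)*(405 + 25) = (-7 + √3)*430 = -3010 + 430*√3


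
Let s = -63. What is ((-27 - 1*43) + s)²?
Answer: 17689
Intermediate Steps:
((-27 - 1*43) + s)² = ((-27 - 1*43) - 63)² = ((-27 - 43) - 63)² = (-70 - 63)² = (-133)² = 17689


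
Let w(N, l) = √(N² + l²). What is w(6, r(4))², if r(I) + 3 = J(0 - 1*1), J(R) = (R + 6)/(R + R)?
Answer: 265/4 ≈ 66.250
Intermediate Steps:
J(R) = (6 + R)/(2*R) (J(R) = (6 + R)/((2*R)) = (6 + R)*(1/(2*R)) = (6 + R)/(2*R))
r(I) = -11/2 (r(I) = -3 + (6 + (0 - 1*1))/(2*(0 - 1*1)) = -3 + (6 + (0 - 1))/(2*(0 - 1)) = -3 + (½)*(6 - 1)/(-1) = -3 + (½)*(-1)*5 = -3 - 5/2 = -11/2)
w(6, r(4))² = (√(6² + (-11/2)²))² = (√(36 + 121/4))² = (√(265/4))² = (√265/2)² = 265/4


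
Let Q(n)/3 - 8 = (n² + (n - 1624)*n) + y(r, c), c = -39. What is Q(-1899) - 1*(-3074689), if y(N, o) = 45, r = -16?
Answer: 33963982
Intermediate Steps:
Q(n) = 159 + 3*n² + 3*n*(-1624 + n) (Q(n) = 24 + 3*((n² + (n - 1624)*n) + 45) = 24 + 3*((n² + (-1624 + n)*n) + 45) = 24 + 3*((n² + n*(-1624 + n)) + 45) = 24 + 3*(45 + n² + n*(-1624 + n)) = 24 + (135 + 3*n² + 3*n*(-1624 + n)) = 159 + 3*n² + 3*n*(-1624 + n))
Q(-1899) - 1*(-3074689) = (159 - 4872*(-1899) + 6*(-1899)²) - 1*(-3074689) = (159 + 9251928 + 6*3606201) + 3074689 = (159 + 9251928 + 21637206) + 3074689 = 30889293 + 3074689 = 33963982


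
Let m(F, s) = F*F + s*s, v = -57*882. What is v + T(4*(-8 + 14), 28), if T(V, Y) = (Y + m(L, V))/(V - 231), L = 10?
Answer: -10407422/207 ≈ -50277.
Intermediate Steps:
v = -50274
m(F, s) = F² + s²
T(V, Y) = (100 + Y + V²)/(-231 + V) (T(V, Y) = (Y + (10² + V²))/(V - 231) = (Y + (100 + V²))/(-231 + V) = (100 + Y + V²)/(-231 + V))
v + T(4*(-8 + 14), 28) = -50274 + (100 + 28 + (4*(-8 + 14))²)/(-231 + 4*(-8 + 14)) = -50274 + (100 + 28 + (4*6)²)/(-231 + 4*6) = -50274 + (100 + 28 + 24²)/(-231 + 24) = -50274 + (100 + 28 + 576)/(-207) = -50274 - 1/207*704 = -50274 - 704/207 = -10407422/207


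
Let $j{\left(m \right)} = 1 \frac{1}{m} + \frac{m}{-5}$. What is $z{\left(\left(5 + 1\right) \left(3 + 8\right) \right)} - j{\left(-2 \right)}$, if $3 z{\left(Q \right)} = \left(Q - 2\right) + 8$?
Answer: $\frac{241}{10} \approx 24.1$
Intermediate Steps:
$j{\left(m \right)} = \frac{1}{m} - \frac{m}{5}$ ($j{\left(m \right)} = \frac{1}{m} + m \left(- \frac{1}{5}\right) = \frac{1}{m} - \frac{m}{5}$)
$z{\left(Q \right)} = 2 + \frac{Q}{3}$ ($z{\left(Q \right)} = \frac{\left(Q - 2\right) + 8}{3} = \frac{\left(-2 + Q\right) + 8}{3} = \frac{6 + Q}{3} = 2 + \frac{Q}{3}$)
$z{\left(\left(5 + 1\right) \left(3 + 8\right) \right)} - j{\left(-2 \right)} = \left(2 + \frac{\left(5 + 1\right) \left(3 + 8\right)}{3}\right) - \left(\frac{1}{-2} - - \frac{2}{5}\right) = \left(2 + \frac{6 \cdot 11}{3}\right) - \left(- \frac{1}{2} + \frac{2}{5}\right) = \left(2 + \frac{1}{3} \cdot 66\right) - - \frac{1}{10} = \left(2 + 22\right) + \frac{1}{10} = 24 + \frac{1}{10} = \frac{241}{10}$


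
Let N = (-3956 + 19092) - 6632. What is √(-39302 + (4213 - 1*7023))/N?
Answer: I*√658/1063 ≈ 0.024131*I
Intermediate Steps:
N = 8504 (N = 15136 - 6632 = 8504)
√(-39302 + (4213 - 1*7023))/N = √(-39302 + (4213 - 1*7023))/8504 = √(-39302 + (4213 - 7023))*(1/8504) = √(-39302 - 2810)*(1/8504) = √(-42112)*(1/8504) = (8*I*√658)*(1/8504) = I*√658/1063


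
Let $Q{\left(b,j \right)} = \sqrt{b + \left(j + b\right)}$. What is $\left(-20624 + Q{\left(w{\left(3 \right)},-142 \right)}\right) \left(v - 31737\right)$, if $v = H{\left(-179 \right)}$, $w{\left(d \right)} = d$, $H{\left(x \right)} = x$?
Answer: $658235584 - 63832 i \sqrt{34} \approx 6.5824 \cdot 10^{8} - 3.722 \cdot 10^{5} i$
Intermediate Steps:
$v = -179$
$Q{\left(b,j \right)} = \sqrt{j + 2 b}$ ($Q{\left(b,j \right)} = \sqrt{b + \left(b + j\right)} = \sqrt{j + 2 b}$)
$\left(-20624 + Q{\left(w{\left(3 \right)},-142 \right)}\right) \left(v - 31737\right) = \left(-20624 + \sqrt{-142 + 2 \cdot 3}\right) \left(-179 - 31737\right) = \left(-20624 + \sqrt{-142 + 6}\right) \left(-31916\right) = \left(-20624 + \sqrt{-136}\right) \left(-31916\right) = \left(-20624 + 2 i \sqrt{34}\right) \left(-31916\right) = 658235584 - 63832 i \sqrt{34}$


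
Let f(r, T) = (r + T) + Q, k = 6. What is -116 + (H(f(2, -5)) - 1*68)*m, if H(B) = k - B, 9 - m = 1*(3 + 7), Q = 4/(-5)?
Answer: -289/5 ≈ -57.800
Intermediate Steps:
Q = -⅘ (Q = 4*(-⅕) = -⅘ ≈ -0.80000)
m = -1 (m = 9 - (3 + 7) = 9 - 10 = -1)
f(r, T) = -⅘ + T + r (f(r, T) = (r + T) - ⅘ = (T + r) - ⅘ = -⅘ + T + r)
H(B) = 6 - B
-116 + (H(f(2, -5)) - 1*68)*m = -116 + ((6 - (-⅘ - 5 + 2)) - 1*68)*(-1) = -116 + ((6 - 1*(-19/5)) - 68)*(-1) = -116 + ((6 + 19/5) - 68)*(-1) = -116 + (49/5 - 68)*(-1) = -116 - 291/5*(-1) = -116 + 291/5 = -289/5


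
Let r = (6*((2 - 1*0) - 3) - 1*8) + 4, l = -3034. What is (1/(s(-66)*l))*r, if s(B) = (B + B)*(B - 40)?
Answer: 5/21225864 ≈ 2.3556e-7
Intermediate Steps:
s(B) = 2*B*(-40 + B) (s(B) = (2*B)*(-40 + B) = 2*B*(-40 + B))
r = -10 (r = (6*((2 + 0) - 3) - 8) + 4 = (6*(2 - 3) - 8) + 4 = (6*(-1) - 8) + 4 = (-6 - 8) + 4 = -14 + 4 = -10)
(1/(s(-66)*l))*r = (1/((2*(-66)*(-40 - 66))*(-3034)))*(-10) = (-1/3034/(2*(-66)*(-106)))*(-10) = (-1/3034/13992)*(-10) = ((1/13992)*(-1/3034))*(-10) = -1/42451728*(-10) = 5/21225864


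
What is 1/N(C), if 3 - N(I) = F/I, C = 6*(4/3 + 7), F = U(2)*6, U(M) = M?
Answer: 25/69 ≈ 0.36232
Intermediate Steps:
F = 12 (F = 2*6 = 12)
C = 50 (C = 6*(4*(1/3) + 7) = 6*(4/3 + 7) = 6*(25/3) = 50)
N(I) = 3 - 12/I
1/N(C) = 1/(3 - 12/50) = 1/(3 - 12*1/50) = 1/(3 - 6/25) = 1/(69/25) = 25/69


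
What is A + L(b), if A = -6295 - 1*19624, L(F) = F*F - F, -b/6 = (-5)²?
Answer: -3269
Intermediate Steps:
b = -150 (b = -6*(-5)² = -6*25 = -150)
L(F) = F² - F
A = -25919 (A = -6295 - 19624 = -25919)
A + L(b) = -25919 - 150*(-1 - 150) = -25919 - 150*(-151) = -25919 + 22650 = -3269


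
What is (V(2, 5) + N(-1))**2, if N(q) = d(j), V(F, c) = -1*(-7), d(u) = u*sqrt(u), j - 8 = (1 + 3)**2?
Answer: 13873 + 672*sqrt(6) ≈ 15519.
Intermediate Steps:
j = 24 (j = 8 + (1 + 3)**2 = 8 + 4**2 = 8 + 16 = 24)
d(u) = u**(3/2)
V(F, c) = 7
N(q) = 48*sqrt(6) (N(q) = 24**(3/2) = 48*sqrt(6))
(V(2, 5) + N(-1))**2 = (7 + 48*sqrt(6))**2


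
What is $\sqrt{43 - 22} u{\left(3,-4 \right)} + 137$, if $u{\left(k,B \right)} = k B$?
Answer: $137 - 12 \sqrt{21} \approx 82.009$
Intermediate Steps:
$u{\left(k,B \right)} = B k$
$\sqrt{43 - 22} u{\left(3,-4 \right)} + 137 = \sqrt{43 - 22} \left(\left(-4\right) 3\right) + 137 = \sqrt{21} \left(-12\right) + 137 = - 12 \sqrt{21} + 137 = 137 - 12 \sqrt{21}$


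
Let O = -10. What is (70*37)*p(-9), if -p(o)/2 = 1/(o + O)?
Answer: 5180/19 ≈ 272.63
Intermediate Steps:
p(o) = -2/(-10 + o) (p(o) = -2/(o - 10) = -2/(-10 + o))
(70*37)*p(-9) = (70*37)*(-2/(-10 - 9)) = 2590*(-2/(-19)) = 2590*(-2*(-1/19)) = 2590*(2/19) = 5180/19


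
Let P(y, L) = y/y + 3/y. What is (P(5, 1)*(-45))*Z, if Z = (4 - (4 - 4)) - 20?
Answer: 1152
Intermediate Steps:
P(y, L) = 1 + 3/y
Z = -16 (Z = (4 - 1*0) - 20 = (4 + 0) - 20 = 4 - 20 = -16)
(P(5, 1)*(-45))*Z = (((3 + 5)/5)*(-45))*(-16) = (((⅕)*8)*(-45))*(-16) = ((8/5)*(-45))*(-16) = -72*(-16) = 1152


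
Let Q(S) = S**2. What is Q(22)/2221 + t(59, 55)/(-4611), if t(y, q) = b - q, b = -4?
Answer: 2362763/10241031 ≈ 0.23072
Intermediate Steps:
t(y, q) = -4 - q
Q(22)/2221 + t(59, 55)/(-4611) = 22**2/2221 + (-4 - 1*55)/(-4611) = 484*(1/2221) + (-4 - 55)*(-1/4611) = 484/2221 - 59*(-1/4611) = 484/2221 + 59/4611 = 2362763/10241031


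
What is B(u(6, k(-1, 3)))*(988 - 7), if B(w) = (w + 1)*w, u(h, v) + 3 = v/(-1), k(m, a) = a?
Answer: 29430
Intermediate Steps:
u(h, v) = -3 - v (u(h, v) = -3 + v/(-1) = -3 + v*(-1) = -3 - v)
B(w) = w*(1 + w) (B(w) = (1 + w)*w = w*(1 + w))
B(u(6, k(-1, 3)))*(988 - 7) = ((-3 - 1*3)*(1 + (-3 - 1*3)))*(988 - 7) = ((-3 - 3)*(1 + (-3 - 3)))*981 = -6*(1 - 6)*981 = -6*(-5)*981 = 30*981 = 29430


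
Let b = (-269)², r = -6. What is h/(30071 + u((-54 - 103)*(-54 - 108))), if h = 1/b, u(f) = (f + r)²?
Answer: 1/46789581745055 ≈ 2.1372e-14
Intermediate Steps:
b = 72361
u(f) = (-6 + f)² (u(f) = (f - 6)² = (-6 + f)²)
h = 1/72361 ≈ 1.3820e-5
h/(30071 + u((-54 - 103)*(-54 - 108))) = 1/(72361*(30071 + (-6 + (-54 - 103)*(-54 - 108))²)) = 1/(72361*(30071 + (-6 - 157*(-162))²)) = 1/(72361*(30071 + (-6 + 25434)²)) = 1/(72361*(30071 + 25428²)) = 1/(72361*(30071 + 646583184)) = (1/72361)/646613255 = (1/72361)*(1/646613255) = 1/46789581745055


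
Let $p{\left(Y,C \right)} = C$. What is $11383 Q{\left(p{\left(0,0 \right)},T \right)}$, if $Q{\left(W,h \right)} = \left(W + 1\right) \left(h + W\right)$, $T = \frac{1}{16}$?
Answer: $\frac{11383}{16} \approx 711.44$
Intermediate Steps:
$T = \frac{1}{16} \approx 0.0625$
$Q{\left(W,h \right)} = \left(1 + W\right) \left(W + h\right)$
$11383 Q{\left(p{\left(0,0 \right)},T \right)} = 11383 \left(0 + \frac{1}{16} + 0^{2} + 0 \cdot \frac{1}{16}\right) = 11383 \left(0 + \frac{1}{16} + 0 + 0\right) = 11383 \cdot \frac{1}{16} = \frac{11383}{16}$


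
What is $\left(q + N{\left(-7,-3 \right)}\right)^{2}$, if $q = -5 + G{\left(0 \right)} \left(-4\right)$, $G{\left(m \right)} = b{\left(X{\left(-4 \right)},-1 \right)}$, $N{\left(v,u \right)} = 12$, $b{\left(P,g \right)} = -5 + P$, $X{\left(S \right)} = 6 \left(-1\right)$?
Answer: $2601$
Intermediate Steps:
$X{\left(S \right)} = -6$
$G{\left(m \right)} = -11$ ($G{\left(m \right)} = -5 - 6 = -11$)
$q = 39$ ($q = -5 - -44 = -5 + 44 = 39$)
$\left(q + N{\left(-7,-3 \right)}\right)^{2} = \left(39 + 12\right)^{2} = 51^{2} = 2601$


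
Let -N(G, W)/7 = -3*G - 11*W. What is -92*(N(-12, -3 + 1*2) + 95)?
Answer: 21528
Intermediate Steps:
N(G, W) = 21*G + 77*W (N(G, W) = -7*(-3*G - 11*W) = -7*(-11*W - 3*G) = 21*G + 77*W)
-92*(N(-12, -3 + 1*2) + 95) = -92*((21*(-12) + 77*(-3 + 1*2)) + 95) = -92*((-252 + 77*(-3 + 2)) + 95) = -92*((-252 + 77*(-1)) + 95) = -92*((-252 - 77) + 95) = -92*(-329 + 95) = -92*(-234) = 21528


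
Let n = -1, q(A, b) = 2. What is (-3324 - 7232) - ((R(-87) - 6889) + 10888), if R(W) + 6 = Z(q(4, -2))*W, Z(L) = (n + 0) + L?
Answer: -14462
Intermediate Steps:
Z(L) = -1 + L (Z(L) = (-1 + 0) + L = -1 + L)
R(W) = -6 + W (R(W) = -6 + (-1 + 2)*W = -6 + 1*W = -6 + W)
(-3324 - 7232) - ((R(-87) - 6889) + 10888) = (-3324 - 7232) - (((-6 - 87) - 6889) + 10888) = -10556 - ((-93 - 6889) + 10888) = -10556 - (-6982 + 10888) = -10556 - 1*3906 = -10556 - 3906 = -14462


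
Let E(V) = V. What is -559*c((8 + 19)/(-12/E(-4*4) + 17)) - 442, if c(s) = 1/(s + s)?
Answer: -135161/216 ≈ -625.75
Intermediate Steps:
c(s) = 1/(2*s)
-559*c((8 + 19)/(-12/E(-4*4) + 17)) - 442 = -559/(2*((8 + 19)/(-12/((-4*4)) + 17))) - 442 = -559/(2*(27/(-12/(-16) + 17))) - 442 = -559/(2*(27/(-12*(-1/16) + 17))) - 442 = -559/(2*(27/(3/4 + 17))) - 442 = -559/(2*(27/(71/4))) - 442 = -559/(2*(27*(4/71))) - 442 = -559/(2*108/71) - 442 = -559*71/(2*108) - 442 = -559*71/216 - 442 = -39689/216 - 442 = -135161/216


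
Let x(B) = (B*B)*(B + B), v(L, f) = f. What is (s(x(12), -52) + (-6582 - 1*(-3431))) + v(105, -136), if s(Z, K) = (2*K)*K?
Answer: 2121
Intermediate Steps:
x(B) = 2*B³ (x(B) = B²*(2*B) = 2*B³)
s(Z, K) = 2*K²
(s(x(12), -52) + (-6582 - 1*(-3431))) + v(105, -136) = (2*(-52)² + (-6582 - 1*(-3431))) - 136 = (2*2704 + (-6582 + 3431)) - 136 = (5408 - 3151) - 136 = 2257 - 136 = 2121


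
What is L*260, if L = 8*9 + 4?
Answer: 19760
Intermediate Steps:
L = 76 (L = 72 + 4 = 76)
L*260 = 76*260 = 19760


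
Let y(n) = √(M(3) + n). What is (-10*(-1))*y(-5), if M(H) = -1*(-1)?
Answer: 20*I ≈ 20.0*I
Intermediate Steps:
M(H) = 1
y(n) = √(1 + n)
(-10*(-1))*y(-5) = (-10*(-1))*√(1 - 5) = 10*√(-4) = 10*(2*I) = 20*I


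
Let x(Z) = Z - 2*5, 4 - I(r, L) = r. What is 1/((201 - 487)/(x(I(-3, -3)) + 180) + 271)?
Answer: 177/47681 ≈ 0.0037122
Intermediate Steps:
I(r, L) = 4 - r
x(Z) = -10 + Z (x(Z) = Z - 10 = -10 + Z)
1/((201 - 487)/(x(I(-3, -3)) + 180) + 271) = 1/((201 - 487)/((-10 + (4 - 1*(-3))) + 180) + 271) = 1/(-286/((-10 + (4 + 3)) + 180) + 271) = 1/(-286/((-10 + 7) + 180) + 271) = 1/(-286/(-3 + 180) + 271) = 1/(-286/177 + 271) = 1/(47681/177) = 177/47681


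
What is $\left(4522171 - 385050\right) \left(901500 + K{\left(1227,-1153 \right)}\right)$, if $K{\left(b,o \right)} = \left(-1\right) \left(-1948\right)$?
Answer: $3737673693208$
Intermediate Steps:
$K{\left(b,o \right)} = 1948$
$\left(4522171 - 385050\right) \left(901500 + K{\left(1227,-1153 \right)}\right) = \left(4522171 - 385050\right) \left(901500 + 1948\right) = 4137121 \cdot 903448 = 3737673693208$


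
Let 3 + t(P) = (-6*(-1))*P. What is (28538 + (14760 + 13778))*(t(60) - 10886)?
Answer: -600953204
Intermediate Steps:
t(P) = -3 + 6*P (t(P) = -3 + (-6*(-1))*P = -3 + 6*P)
(28538 + (14760 + 13778))*(t(60) - 10886) = (28538 + (14760 + 13778))*((-3 + 6*60) - 10886) = (28538 + 28538)*((-3 + 360) - 10886) = 57076*(357 - 10886) = 57076*(-10529) = -600953204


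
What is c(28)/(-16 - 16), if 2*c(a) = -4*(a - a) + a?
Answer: -7/16 ≈ -0.43750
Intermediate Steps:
c(a) = a/2 (c(a) = (-4*(a - a) + a)/2 = (-4*0 + a)/2 = (0 + a)/2 = a/2)
c(28)/(-16 - 16) = ((½)*28)/(-16 - 16) = 14/(-32) = 14*(-1/32) = -7/16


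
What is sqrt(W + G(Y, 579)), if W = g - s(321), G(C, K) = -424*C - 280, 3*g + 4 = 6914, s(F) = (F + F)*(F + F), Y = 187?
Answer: I*sqrt(4404858)/3 ≈ 699.59*I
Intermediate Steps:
s(F) = 4*F**2 (s(F) = (2*F)*(2*F) = 4*F**2)
g = 6910/3 (g = -4/3 + (1/3)*6914 = -4/3 + 6914/3 = 6910/3 ≈ 2303.3)
G(C, K) = -280 - 424*C
W = -1229582/3 (W = 6910/3 - 4*321**2 = 6910/3 - 4*103041 = 6910/3 - 1*412164 = 6910/3 - 412164 = -1229582/3 ≈ -4.0986e+5)
sqrt(W + G(Y, 579)) = sqrt(-1229582/3 + (-280 - 424*187)) = sqrt(-1229582/3 + (-280 - 79288)) = sqrt(-1229582/3 - 79568) = sqrt(-1468286/3) = I*sqrt(4404858)/3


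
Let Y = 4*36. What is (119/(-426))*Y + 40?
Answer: -16/71 ≈ -0.22535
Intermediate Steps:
Y = 144
(119/(-426))*Y + 40 = (119/(-426))*144 + 40 = (119*(-1/426))*144 + 40 = -119/426*144 + 40 = -2856/71 + 40 = -16/71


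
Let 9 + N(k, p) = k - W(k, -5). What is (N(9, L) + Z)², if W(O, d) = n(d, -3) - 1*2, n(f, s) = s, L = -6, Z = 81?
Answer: 7396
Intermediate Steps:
W(O, d) = -5 (W(O, d) = -3 - 1*2 = -3 - 2 = -5)
N(k, p) = -4 + k (N(k, p) = -9 + (k - 1*(-5)) = -9 + (k + 5) = -9 + (5 + k) = -4 + k)
(N(9, L) + Z)² = ((-4 + 9) + 81)² = (5 + 81)² = 86² = 7396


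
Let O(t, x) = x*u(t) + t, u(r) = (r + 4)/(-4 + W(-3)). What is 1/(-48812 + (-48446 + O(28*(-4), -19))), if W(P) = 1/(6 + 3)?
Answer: -35/3426418 ≈ -1.0215e-5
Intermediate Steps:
W(P) = ⅑ (W(P) = 1/9 = ⅑)
u(r) = -36/35 - 9*r/35 (u(r) = (r + 4)/(-4 + ⅑) = (4 + r)/(-35/9) = (4 + r)*(-9/35) = -36/35 - 9*r/35)
O(t, x) = t + x*(-36/35 - 9*t/35) (O(t, x) = x*(-36/35 - 9*t/35) + t = t + x*(-36/35 - 9*t/35))
1/(-48812 + (-48446 + O(28*(-4), -19))) = 1/(-48812 + (-48446 + (28*(-4) - 9/35*(-19)*(4 + 28*(-4))))) = 1/(-48812 + (-48446 + (-112 - 9/35*(-19)*(4 - 112)))) = 1/(-48812 + (-48446 + (-112 - 9/35*(-19)*(-108)))) = 1/(-48812 + (-48446 + (-112 - 18468/35))) = 1/(-48812 + (-48446 - 22388/35)) = 1/(-48812 - 1717998/35) = 1/(-3426418/35) = -35/3426418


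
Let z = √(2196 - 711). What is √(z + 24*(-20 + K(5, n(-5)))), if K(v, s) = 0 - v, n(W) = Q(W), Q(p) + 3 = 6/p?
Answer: √(-600 + 3*√165) ≈ 23.695*I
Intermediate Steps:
Q(p) = -3 + 6/p
n(W) = -3 + 6/W
z = 3*√165 (z = √1485 = 3*√165 ≈ 38.536)
K(v, s) = -v
√(z + 24*(-20 + K(5, n(-5)))) = √(3*√165 + 24*(-20 - 1*5)) = √(3*√165 + 24*(-20 - 5)) = √(3*√165 + 24*(-25)) = √(3*√165 - 600) = √(-600 + 3*√165)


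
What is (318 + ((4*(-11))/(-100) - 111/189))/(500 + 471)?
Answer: 500618/1529325 ≈ 0.32735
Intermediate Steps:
(318 + ((4*(-11))/(-100) - 111/189))/(500 + 471) = (318 + (-44*(-1/100) - 111*1/189))/971 = (318 + (11/25 - 37/63))*(1/971) = (318 - 232/1575)*(1/971) = (500618/1575)*(1/971) = 500618/1529325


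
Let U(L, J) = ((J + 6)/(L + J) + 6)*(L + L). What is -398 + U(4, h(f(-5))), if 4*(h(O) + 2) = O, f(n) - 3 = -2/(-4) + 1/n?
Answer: -38006/113 ≈ -336.34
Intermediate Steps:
f(n) = 7/2 + 1/n (f(n) = 3 + (-2/(-4) + 1/n) = 3 + (-2*(-1/4) + 1/n) = 3 + (1/2 + 1/n) = 7/2 + 1/n)
h(O) = -2 + O/4
U(L, J) = 2*L*(6 + (6 + J)/(J + L)) (U(L, J) = ((6 + J)/(J + L) + 6)*(2*L) = (6 + (6 + J)/(J + L))*(2*L) = 2*L*(6 + (6 + J)/(J + L)))
-398 + U(4, h(f(-5))) = -398 + 2*4*(6 + 6*4 + 7*(-2 + (7/2 + 1/(-5))/4))/((-2 + (7/2 + 1/(-5))/4) + 4) = -398 + 2*4*(6 + 24 + 7*(-2 + (7/2 - 1/5)/4))/((-2 + (7/2 - 1/5)/4) + 4) = -398 + 2*4*(6 + 24 + 7*(-2 + (1/4)*(33/10)))/((-2 + (1/4)*(33/10)) + 4) = -398 + 2*4*(6 + 24 + 7*(-2 + 33/40))/((-2 + 33/40) + 4) = -398 + 2*4*(6 + 24 + 7*(-47/40))/(-47/40 + 4) = -398 + 2*4*(6 + 24 - 329/40)/(113/40) = -398 + 2*4*(40/113)*(871/40) = -398 + 6968/113 = -38006/113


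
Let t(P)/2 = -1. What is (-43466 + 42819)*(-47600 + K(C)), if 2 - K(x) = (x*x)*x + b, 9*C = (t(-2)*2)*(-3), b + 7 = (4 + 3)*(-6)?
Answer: 830674889/27 ≈ 3.0766e+7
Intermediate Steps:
t(P) = -2 (t(P) = 2*(-1) = -2)
b = -49 (b = -7 + (4 + 3)*(-6) = -7 + 7*(-6) = -7 - 42 = -49)
C = 4/3 (C = (-2*2*(-3))/9 = (-4*(-3))/9 = (⅑)*12 = 4/3 ≈ 1.3333)
K(x) = 51 - x³ (K(x) = 2 - ((x*x)*x - 49) = 2 - (x²*x - 49) = 2 - (x³ - 49) = 2 - (-49 + x³) = 2 + (49 - x³) = 51 - x³)
(-43466 + 42819)*(-47600 + K(C)) = (-43466 + 42819)*(-47600 + (51 - (4/3)³)) = -647*(-47600 + (51 - 1*64/27)) = -647*(-47600 + (51 - 64/27)) = -647*(-47600 + 1313/27) = -647*(-1283887/27) = 830674889/27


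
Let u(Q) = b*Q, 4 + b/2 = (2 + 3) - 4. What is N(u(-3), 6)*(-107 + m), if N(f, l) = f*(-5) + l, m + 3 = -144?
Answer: 21336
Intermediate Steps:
b = -6 (b = -8 + 2*((2 + 3) - 4) = -8 + 2*(5 - 4) = -8 + 2*1 = -8 + 2 = -6)
m = -147 (m = -3 - 144 = -147)
u(Q) = -6*Q
N(f, l) = l - 5*f (N(f, l) = -5*f + l = l - 5*f)
N(u(-3), 6)*(-107 + m) = (6 - (-30)*(-3))*(-107 - 147) = (6 - 5*18)*(-254) = (6 - 90)*(-254) = -84*(-254) = 21336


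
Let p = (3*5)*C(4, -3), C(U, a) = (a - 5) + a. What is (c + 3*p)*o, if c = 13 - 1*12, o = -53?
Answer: 26182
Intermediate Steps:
C(U, a) = -5 + 2*a (C(U, a) = (-5 + a) + a = -5 + 2*a)
c = 1 (c = 13 - 12 = 1)
p = -165 (p = (3*5)*(-5 + 2*(-3)) = 15*(-5 - 6) = 15*(-11) = -165)
(c + 3*p)*o = (1 + 3*(-165))*(-53) = (1 - 495)*(-53) = -494*(-53) = 26182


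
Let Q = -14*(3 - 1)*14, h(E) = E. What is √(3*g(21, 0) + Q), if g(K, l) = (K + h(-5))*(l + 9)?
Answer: 2*√10 ≈ 6.3246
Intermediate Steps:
g(K, l) = (-5 + K)*(9 + l) (g(K, l) = (K - 5)*(l + 9) = (-5 + K)*(9 + l))
Q = -392 (Q = -14*2*14 = -28*14 = -392)
√(3*g(21, 0) + Q) = √(3*(-45 - 5*0 + 9*21 + 21*0) - 392) = √(3*(-45 + 0 + 189 + 0) - 392) = √(3*144 - 392) = √(432 - 392) = √40 = 2*√10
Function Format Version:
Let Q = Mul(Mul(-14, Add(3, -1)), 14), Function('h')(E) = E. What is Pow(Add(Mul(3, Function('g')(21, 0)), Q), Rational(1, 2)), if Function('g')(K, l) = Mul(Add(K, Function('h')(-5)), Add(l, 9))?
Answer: Mul(2, Pow(10, Rational(1, 2))) ≈ 6.3246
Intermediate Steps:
Function('g')(K, l) = Mul(Add(-5, K), Add(9, l)) (Function('g')(K, l) = Mul(Add(K, -5), Add(l, 9)) = Mul(Add(-5, K), Add(9, l)))
Q = -392 (Q = Mul(Mul(-14, 2), 14) = Mul(-28, 14) = -392)
Pow(Add(Mul(3, Function('g')(21, 0)), Q), Rational(1, 2)) = Pow(Add(Mul(3, Add(-45, Mul(-5, 0), Mul(9, 21), Mul(21, 0))), -392), Rational(1, 2)) = Pow(Add(Mul(3, Add(-45, 0, 189, 0)), -392), Rational(1, 2)) = Pow(Add(Mul(3, 144), -392), Rational(1, 2)) = Pow(Add(432, -392), Rational(1, 2)) = Pow(40, Rational(1, 2)) = Mul(2, Pow(10, Rational(1, 2)))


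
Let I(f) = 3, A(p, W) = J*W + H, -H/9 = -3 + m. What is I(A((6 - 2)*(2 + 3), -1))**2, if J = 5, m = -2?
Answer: 9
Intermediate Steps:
H = 45 (H = -9*(-3 - 2) = -9*(-5) = 45)
A(p, W) = 45 + 5*W (A(p, W) = 5*W + 45 = 45 + 5*W)
I(A((6 - 2)*(2 + 3), -1))**2 = 3**2 = 9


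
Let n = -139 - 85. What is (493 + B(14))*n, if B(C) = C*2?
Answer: -116704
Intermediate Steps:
B(C) = 2*C
n = -224
(493 + B(14))*n = (493 + 2*14)*(-224) = (493 + 28)*(-224) = 521*(-224) = -116704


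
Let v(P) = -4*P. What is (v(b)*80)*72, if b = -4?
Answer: 92160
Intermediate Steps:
(v(b)*80)*72 = (-4*(-4)*80)*72 = (16*80)*72 = 1280*72 = 92160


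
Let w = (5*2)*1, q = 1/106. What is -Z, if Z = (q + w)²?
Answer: -1125721/11236 ≈ -100.19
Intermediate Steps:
q = 1/106 ≈ 0.0094340
w = 10 (w = 10*1 = 10)
Z = 1125721/11236 (Z = (1/106 + 10)² = (1061/106)² = 1125721/11236 ≈ 100.19)
-Z = -1*1125721/11236 = -1125721/11236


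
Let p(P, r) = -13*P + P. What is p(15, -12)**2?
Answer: 32400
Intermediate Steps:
p(P, r) = -12*P
p(15, -12)**2 = (-12*15)**2 = (-180)**2 = 32400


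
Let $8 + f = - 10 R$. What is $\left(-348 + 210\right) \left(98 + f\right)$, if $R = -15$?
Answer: $-33120$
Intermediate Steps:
$f = 142$ ($f = -8 - -150 = -8 + 150 = 142$)
$\left(-348 + 210\right) \left(98 + f\right) = \left(-348 + 210\right) \left(98 + 142\right) = \left(-138\right) 240 = -33120$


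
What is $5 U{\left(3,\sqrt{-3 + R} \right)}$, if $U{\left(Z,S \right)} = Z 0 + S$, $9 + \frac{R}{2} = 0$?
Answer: $5 i \sqrt{21} \approx 22.913 i$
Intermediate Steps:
$R = -18$ ($R = -18 + 2 \cdot 0 = -18 + 0 = -18$)
$U{\left(Z,S \right)} = S$ ($U{\left(Z,S \right)} = 0 + S = S$)
$5 U{\left(3,\sqrt{-3 + R} \right)} = 5 \sqrt{-3 - 18} = 5 \sqrt{-21} = 5 i \sqrt{21}$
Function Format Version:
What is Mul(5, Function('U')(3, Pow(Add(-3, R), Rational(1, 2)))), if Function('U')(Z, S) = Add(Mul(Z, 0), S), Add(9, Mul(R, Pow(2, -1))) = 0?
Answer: Mul(5, I, Pow(21, Rational(1, 2))) ≈ Mul(22.913, I)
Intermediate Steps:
R = -18 (R = Add(-18, Mul(2, 0)) = Add(-18, 0) = -18)
Function('U')(Z, S) = S (Function('U')(Z, S) = Add(0, S) = S)
Mul(5, Function('U')(3, Pow(Add(-3, R), Rational(1, 2)))) = Mul(5, Pow(Add(-3, -18), Rational(1, 2))) = Mul(5, Pow(-21, Rational(1, 2))) = Mul(5, Mul(I, Pow(21, Rational(1, 2)))) = Mul(5, I, Pow(21, Rational(1, 2)))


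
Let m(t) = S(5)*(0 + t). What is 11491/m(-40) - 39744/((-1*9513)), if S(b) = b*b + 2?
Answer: -7376707/1141560 ≈ -6.4620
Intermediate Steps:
S(b) = 2 + b**2 (S(b) = b**2 + 2 = 2 + b**2)
m(t) = 27*t (m(t) = (2 + 5**2)*(0 + t) = (2 + 25)*t = 27*t)
11491/m(-40) - 39744/((-1*9513)) = 11491/((27*(-40))) - 39744/((-1*9513)) = 11491/(-1080) - 39744/(-9513) = 11491*(-1/1080) - 39744*(-1/9513) = -11491/1080 + 4416/1057 = -7376707/1141560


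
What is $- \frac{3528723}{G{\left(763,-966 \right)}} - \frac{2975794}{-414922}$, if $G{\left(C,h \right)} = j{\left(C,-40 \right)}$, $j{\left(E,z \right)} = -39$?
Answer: $\frac{244043476762}{2696993} \approx 90487.0$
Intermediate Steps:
$G{\left(C,h \right)} = -39$
$- \frac{3528723}{G{\left(763,-966 \right)}} - \frac{2975794}{-414922} = - \frac{3528723}{-39} - \frac{2975794}{-414922} = \left(-3528723\right) \left(- \frac{1}{39}\right) - - \frac{1487897}{207461} = \frac{1176241}{13} + \frac{1487897}{207461} = \frac{244043476762}{2696993}$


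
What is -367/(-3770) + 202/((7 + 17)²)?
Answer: 243233/542880 ≈ 0.44804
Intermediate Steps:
-367/(-3770) + 202/((7 + 17)²) = -367*(-1/3770) + 202/(24²) = 367/3770 + 202/576 = 367/3770 + 202*(1/576) = 367/3770 + 101/288 = 243233/542880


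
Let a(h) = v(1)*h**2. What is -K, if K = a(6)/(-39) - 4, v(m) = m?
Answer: 64/13 ≈ 4.9231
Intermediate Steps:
a(h) = h**2 (a(h) = 1*h**2 = h**2)
K = -64/13 (K = 6**2/(-39) - 4 = 36*(-1/39) - 4 = -12/13 - 4 = -64/13 ≈ -4.9231)
-K = -1*(-64/13) = 64/13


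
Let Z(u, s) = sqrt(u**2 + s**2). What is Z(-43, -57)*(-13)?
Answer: -13*sqrt(5098) ≈ -928.20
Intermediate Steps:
Z(u, s) = sqrt(s**2 + u**2)
Z(-43, -57)*(-13) = sqrt((-57)**2 + (-43)**2)*(-13) = sqrt(3249 + 1849)*(-13) = sqrt(5098)*(-13) = -13*sqrt(5098)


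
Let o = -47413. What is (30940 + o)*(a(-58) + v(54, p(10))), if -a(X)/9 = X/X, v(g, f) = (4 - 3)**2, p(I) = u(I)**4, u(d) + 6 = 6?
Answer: 131784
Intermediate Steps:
u(d) = 0 (u(d) = -6 + 6 = 0)
p(I) = 0 (p(I) = 0**4 = 0)
v(g, f) = 1 (v(g, f) = 1**2 = 1)
a(X) = -9 (a(X) = -9*X/X = -9*1 = -9)
(30940 + o)*(a(-58) + v(54, p(10))) = (30940 - 47413)*(-9 + 1) = -16473*(-8) = 131784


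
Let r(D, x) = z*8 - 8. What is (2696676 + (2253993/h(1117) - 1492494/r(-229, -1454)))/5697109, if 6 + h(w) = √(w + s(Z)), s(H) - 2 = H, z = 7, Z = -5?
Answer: 1649726719/3509419144 + 321999*√1114/877354786 ≈ 0.48234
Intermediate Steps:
s(H) = 2 + H
h(w) = -6 + √(-3 + w) (h(w) = -6 + √(w + (2 - 5)) = -6 + √(w - 3) = -6 + √(-3 + w))
r(D, x) = 48 (r(D, x) = 7*8 - 8 = 56 - 8 = 48)
(2696676 + (2253993/h(1117) - 1492494/r(-229, -1454)))/5697109 = (2696676 + (2253993/(-6 + √(-3 + 1117)) - 1492494/48))/5697109 = (2696676 + (2253993/(-6 + √1114) - 1492494*1/48))*(1/5697109) = (2696676 + (2253993/(-6 + √1114) - 248749/8))*(1/5697109) = (2696676 + (-248749/8 + 2253993/(-6 + √1114)))*(1/5697109) = (21324659/8 + 2253993/(-6 + √1114))*(1/5697109) = 21324659/45576872 + 2253993/(5697109*(-6 + √1114))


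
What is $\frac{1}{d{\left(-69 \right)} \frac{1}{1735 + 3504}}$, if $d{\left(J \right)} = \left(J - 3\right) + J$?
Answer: $- \frac{5239}{141} \approx -37.156$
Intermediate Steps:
$d{\left(J \right)} = -3 + 2 J$ ($d{\left(J \right)} = \left(-3 + J\right) + J = -3 + 2 J$)
$\frac{1}{d{\left(-69 \right)} \frac{1}{1735 + 3504}} = \frac{1}{\left(-3 + 2 \left(-69\right)\right) \frac{1}{1735 + 3504}} = \frac{1}{\left(-3 - 138\right) \frac{1}{5239}} = \frac{1}{\left(-141\right) \frac{1}{5239}} = \frac{1}{- \frac{141}{5239}} = - \frac{5239}{141}$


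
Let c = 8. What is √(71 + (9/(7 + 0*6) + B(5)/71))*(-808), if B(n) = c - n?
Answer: -808*√17865659/497 ≈ -6871.7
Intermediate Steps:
B(n) = 8 - n
√(71 + (9/(7 + 0*6) + B(5)/71))*(-808) = √(71 + (9/(7 + 0*6) + (8 - 1*5)/71))*(-808) = √(71 + (9/(7 + 0) + (8 - 5)*(1/71)))*(-808) = √(71 + (9/7 + 3*(1/71)))*(-808) = √(71 + (9*(⅐) + 3/71))*(-808) = √(71 + (9/7 + 3/71))*(-808) = √(71 + 660/497)*(-808) = √(35947/497)*(-808) = (√17865659/497)*(-808) = -808*√17865659/497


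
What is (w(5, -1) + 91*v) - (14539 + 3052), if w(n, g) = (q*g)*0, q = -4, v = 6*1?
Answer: -17045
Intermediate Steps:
v = 6
w(n, g) = 0 (w(n, g) = -4*g*0 = 0)
(w(5, -1) + 91*v) - (14539 + 3052) = (0 + 91*6) - (14539 + 3052) = (0 + 546) - 1*17591 = 546 - 17591 = -17045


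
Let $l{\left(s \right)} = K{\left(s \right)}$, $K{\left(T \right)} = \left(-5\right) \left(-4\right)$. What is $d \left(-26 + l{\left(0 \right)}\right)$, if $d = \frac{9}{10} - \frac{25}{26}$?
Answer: $\frac{24}{65} \approx 0.36923$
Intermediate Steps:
$d = - \frac{4}{65}$ ($d = 9 \cdot \frac{1}{10} - \frac{25}{26} = \frac{9}{10} - \frac{25}{26} = - \frac{4}{65} \approx -0.061538$)
$K{\left(T \right)} = 20$
$l{\left(s \right)} = 20$
$d \left(-26 + l{\left(0 \right)}\right) = - \frac{4 \left(-26 + 20\right)}{65} = \left(- \frac{4}{65}\right) \left(-6\right) = \frac{24}{65}$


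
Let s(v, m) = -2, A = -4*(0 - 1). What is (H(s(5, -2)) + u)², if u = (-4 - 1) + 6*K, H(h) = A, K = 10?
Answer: 3481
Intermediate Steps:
A = 4 (A = -4*(-1) = 4)
H(h) = 4
u = 55 (u = (-4 - 1) + 6*10 = -5 + 60 = 55)
(H(s(5, -2)) + u)² = (4 + 55)² = 59² = 3481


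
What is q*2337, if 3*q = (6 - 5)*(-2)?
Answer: -1558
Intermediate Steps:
q = -⅔ (q = ((6 - 5)*(-2))/3 = (1*(-2))/3 = (⅓)*(-2) = -⅔ ≈ -0.66667)
q*2337 = -⅔*2337 = -1558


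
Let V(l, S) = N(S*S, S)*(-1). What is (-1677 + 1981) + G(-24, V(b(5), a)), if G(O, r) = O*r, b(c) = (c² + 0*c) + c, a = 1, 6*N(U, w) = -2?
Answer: 296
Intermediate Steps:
N(U, w) = -⅓ (N(U, w) = (⅙)*(-2) = -⅓)
b(c) = c + c² (b(c) = (c² + 0) + c = c² + c = c + c²)
V(l, S) = ⅓ (V(l, S) = -⅓*(-1) = ⅓)
(-1677 + 1981) + G(-24, V(b(5), a)) = (-1677 + 1981) - 24*⅓ = 304 - 8 = 296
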